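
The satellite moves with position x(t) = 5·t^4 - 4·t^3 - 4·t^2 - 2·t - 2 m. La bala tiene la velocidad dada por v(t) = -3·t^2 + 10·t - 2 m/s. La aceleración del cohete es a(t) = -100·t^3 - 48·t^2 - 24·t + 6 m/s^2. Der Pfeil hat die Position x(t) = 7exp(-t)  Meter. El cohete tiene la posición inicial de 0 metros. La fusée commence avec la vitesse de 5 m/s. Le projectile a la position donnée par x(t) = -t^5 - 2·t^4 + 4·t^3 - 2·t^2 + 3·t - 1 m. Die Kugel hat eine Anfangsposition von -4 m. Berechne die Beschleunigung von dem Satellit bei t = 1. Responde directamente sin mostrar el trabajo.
Die Antwort ist 28.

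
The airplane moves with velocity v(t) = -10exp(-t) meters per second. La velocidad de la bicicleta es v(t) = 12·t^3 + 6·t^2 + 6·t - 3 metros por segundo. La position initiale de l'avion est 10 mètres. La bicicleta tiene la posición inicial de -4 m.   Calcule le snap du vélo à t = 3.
Nous devons dériver notre équation de la vitesse v(t) = 12·t^3 + 6·t^2 + 6·t - 3 3 fois. En dérivant la vitesse, nous obtenons l'accélération: a(t) = 36·t^2 + 12·t + 6. La dérivée de l'accélération donne le jerk: j(t) = 72·t + 12. En dérivant le jerk, nous obtenons le snap: s(t) = 72. Nous avons le snap s(t) = 72. En substituant t = 3: s(3) = 72.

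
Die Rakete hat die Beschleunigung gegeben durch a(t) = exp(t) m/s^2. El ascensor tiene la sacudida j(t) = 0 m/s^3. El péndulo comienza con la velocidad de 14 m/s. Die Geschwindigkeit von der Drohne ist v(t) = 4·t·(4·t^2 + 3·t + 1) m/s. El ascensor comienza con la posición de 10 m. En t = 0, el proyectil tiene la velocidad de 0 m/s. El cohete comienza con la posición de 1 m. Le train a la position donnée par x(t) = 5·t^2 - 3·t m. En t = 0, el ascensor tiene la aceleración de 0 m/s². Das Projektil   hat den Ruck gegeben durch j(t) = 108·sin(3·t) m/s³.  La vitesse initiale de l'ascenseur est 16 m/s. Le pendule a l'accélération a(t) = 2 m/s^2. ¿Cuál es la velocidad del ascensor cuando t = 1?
Necesitamos integrar nuestra ecuación de la sacudida j(t) = 0 2 veces. Integrando la sacudida y usando la condición inicial a(0) = 0, obtenemos a(t) = 0. Tomando ∫a(t)dt y aplicando v(0) = 16, encontramos v(t) = 16. Tenemos la velocidad v(t) = 16. Sustituyendo t = 1: v(1) = 16.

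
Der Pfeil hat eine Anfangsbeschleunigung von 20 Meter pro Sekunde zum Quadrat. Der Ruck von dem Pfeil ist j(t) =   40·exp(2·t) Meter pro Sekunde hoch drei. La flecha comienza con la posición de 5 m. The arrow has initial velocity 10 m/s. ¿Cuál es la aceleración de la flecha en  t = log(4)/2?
Partiendo de la sacudida j(t) = 40·exp(2·t), tomamos 1 integral. Tomando ∫j(t)dt y aplicando a(0) = 20, encontramos a(t) = 20·exp(2·t). Usando a(t) = 20·exp(2·t) y sustituyendo t = log(4)/2, encontramos a = 80.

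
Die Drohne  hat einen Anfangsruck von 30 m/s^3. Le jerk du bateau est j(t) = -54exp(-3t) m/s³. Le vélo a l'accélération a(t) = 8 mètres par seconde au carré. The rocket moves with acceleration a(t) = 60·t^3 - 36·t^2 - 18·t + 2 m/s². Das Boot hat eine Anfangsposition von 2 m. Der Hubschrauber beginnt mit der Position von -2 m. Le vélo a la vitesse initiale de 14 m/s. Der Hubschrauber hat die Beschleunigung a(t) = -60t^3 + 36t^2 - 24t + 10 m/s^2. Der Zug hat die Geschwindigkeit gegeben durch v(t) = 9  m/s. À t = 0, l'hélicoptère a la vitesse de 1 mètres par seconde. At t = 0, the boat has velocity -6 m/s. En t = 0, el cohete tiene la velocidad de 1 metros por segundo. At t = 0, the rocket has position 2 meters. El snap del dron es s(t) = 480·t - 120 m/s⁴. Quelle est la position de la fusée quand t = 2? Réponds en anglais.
To find the answer, we compute 2 integrals of a(t) = 60·t^3 - 36·t^2 - 18·t + 2. Taking ∫a(t)dt and applying v(0) = 1, we find v(t) = 15·t^4 - 12·t^3 - 9·t^2 + 2·t + 1. The integral of velocity is position. Using x(0) = 2, we get x(t) = 3·t^5 - 3·t^4 - 3·t^3 + t^2 + t + 2. We have position x(t) = 3·t^5 - 3·t^4 - 3·t^3 + t^2 + t + 2. Substituting t = 2: x(2) = 32.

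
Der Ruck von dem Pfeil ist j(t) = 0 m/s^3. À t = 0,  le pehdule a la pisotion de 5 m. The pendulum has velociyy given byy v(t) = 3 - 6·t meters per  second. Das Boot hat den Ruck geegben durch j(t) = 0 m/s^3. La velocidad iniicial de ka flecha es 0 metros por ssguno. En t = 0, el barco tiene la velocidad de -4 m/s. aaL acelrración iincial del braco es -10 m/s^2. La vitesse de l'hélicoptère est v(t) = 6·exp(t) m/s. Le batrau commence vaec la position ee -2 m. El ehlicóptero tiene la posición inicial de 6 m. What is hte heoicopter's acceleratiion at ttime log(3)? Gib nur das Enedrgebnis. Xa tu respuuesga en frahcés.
a(log(3)) = 18.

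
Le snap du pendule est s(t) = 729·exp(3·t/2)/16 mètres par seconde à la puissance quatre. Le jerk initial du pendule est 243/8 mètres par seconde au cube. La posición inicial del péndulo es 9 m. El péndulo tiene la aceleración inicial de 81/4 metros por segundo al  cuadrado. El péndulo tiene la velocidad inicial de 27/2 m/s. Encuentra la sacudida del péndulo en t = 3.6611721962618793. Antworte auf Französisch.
En partant du snap s(t) = 729·exp(3·t/2)/16, nous prenons 1 primitive. En intégrant le snap et en utilisant la condition initiale j(0) = 243/8, nous obtenons j(t) = 243·exp(3·t/2)/8. Nous avons le jerk j(t) = 243·exp(3·t/2)/8. En substituant t = 3.6611721962618793: j(3.6611721962618793) = 7371.51255930449.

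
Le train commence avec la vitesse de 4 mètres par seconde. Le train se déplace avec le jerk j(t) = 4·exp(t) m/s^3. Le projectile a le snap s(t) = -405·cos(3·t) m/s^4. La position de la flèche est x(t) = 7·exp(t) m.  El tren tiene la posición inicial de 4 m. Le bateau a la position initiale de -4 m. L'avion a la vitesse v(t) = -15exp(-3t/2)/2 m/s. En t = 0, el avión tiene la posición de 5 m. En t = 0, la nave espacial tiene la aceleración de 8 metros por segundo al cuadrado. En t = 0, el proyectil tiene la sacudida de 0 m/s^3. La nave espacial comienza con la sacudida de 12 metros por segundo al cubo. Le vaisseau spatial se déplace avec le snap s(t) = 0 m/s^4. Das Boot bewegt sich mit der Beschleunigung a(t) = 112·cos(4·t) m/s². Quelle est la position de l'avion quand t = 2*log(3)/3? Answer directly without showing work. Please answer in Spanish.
x(2*log(3)/3) = 5/3.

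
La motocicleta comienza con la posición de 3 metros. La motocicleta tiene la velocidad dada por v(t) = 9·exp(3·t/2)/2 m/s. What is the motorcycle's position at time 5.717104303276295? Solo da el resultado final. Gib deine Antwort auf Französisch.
À t = 5.717104303276295, x = 15903.0905507731.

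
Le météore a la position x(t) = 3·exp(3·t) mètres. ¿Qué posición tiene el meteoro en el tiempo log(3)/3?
Tenemos la posición x(t) = 3·exp(3·t). Sustituyendo t = log(3)/3: x(log(3)/3) = 9.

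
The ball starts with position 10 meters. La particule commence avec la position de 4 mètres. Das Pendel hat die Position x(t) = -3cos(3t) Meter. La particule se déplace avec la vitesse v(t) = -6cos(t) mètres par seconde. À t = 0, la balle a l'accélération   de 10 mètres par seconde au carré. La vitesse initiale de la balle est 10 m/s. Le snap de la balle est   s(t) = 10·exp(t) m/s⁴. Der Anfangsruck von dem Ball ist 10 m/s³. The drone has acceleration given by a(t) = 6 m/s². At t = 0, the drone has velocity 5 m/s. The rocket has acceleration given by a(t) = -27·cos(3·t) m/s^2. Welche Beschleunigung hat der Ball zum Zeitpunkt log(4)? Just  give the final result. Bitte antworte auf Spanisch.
a(log(4)) = 40.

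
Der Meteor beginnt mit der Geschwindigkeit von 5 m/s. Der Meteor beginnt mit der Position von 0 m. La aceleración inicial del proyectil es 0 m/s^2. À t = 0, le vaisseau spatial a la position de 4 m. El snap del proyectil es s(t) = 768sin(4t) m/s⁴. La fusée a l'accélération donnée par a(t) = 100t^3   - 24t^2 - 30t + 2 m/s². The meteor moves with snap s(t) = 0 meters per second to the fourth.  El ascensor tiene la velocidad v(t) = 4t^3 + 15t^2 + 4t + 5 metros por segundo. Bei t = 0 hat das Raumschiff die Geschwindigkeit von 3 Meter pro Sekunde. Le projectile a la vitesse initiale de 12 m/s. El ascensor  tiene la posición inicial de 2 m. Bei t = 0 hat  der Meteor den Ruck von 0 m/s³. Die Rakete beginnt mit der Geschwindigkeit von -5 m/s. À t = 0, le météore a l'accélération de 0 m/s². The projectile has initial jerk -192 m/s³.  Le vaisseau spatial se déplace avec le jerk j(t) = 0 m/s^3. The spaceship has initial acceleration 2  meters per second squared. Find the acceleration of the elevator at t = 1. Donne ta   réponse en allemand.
Wir müssen unsere Gleichung für die Geschwindigkeit v(t) = 4·t^3 + 15·t^2 + 4·t + 5 1-mal ableiten. Die Ableitung von der Geschwindigkeit ergibt die Beschleunigung: a(t) = 12·t^2 + 30·t + 4. Wir haben die Beschleunigung a(t) = 12·t^2 + 30·t + 4. Durch Einsetzen von t = 1: a(1) = 46.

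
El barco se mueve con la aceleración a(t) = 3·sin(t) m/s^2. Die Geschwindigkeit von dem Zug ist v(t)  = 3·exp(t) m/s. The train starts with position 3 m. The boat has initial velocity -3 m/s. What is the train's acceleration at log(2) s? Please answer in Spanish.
Debemos derivar nuestra ecuación de la velocidad v(t) = 3·exp(t) 1 vez. Tomando d/dt de v(t), encontramos a(t) = 3·exp(t). Tenemos la aceleración a(t) = 3·exp(t). Sustituyendo t = log(2): a(log(2)) = 6.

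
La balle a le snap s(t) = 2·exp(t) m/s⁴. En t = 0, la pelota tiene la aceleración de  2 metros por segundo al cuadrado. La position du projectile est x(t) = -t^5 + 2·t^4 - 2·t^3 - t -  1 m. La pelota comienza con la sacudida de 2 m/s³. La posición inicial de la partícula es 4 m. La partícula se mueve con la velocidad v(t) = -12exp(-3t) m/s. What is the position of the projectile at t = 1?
Using x(t) = -t^5 + 2·t^4 - 2·t^3 - t - 1 and substituting t = 1, we find x = -3.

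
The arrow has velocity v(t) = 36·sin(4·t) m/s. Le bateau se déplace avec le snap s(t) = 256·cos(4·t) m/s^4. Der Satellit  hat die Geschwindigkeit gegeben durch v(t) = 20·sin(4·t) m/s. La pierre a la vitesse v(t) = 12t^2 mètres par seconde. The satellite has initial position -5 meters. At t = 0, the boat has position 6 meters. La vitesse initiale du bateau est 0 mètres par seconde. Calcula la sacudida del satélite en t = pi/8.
Partiendo de la velocidad v(t) = 20·sin(4·t), tomamos 2 derivadas. Derivando la velocidad, obtenemos la aceleración: a(t) = 80·cos(4·t). La derivada de la aceleración da la sacudida: j(t) = -320·sin(4·t). Tenemos la sacudida j(t) = -320·sin(4·t). Sustituyendo t = pi/8: j(pi/8) = -320.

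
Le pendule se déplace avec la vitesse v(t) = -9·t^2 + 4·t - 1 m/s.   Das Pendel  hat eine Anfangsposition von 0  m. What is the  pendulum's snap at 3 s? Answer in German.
Ausgehend von der Geschwindigkeit v(t) = -9·t^2 + 4·t - 1, nehmen wir 3 Ableitungen. Mit d/dt von v(t) finden wir a(t) = 4 - 18·t. Die Ableitung von der Beschleunigung ergibt den Ruck: j(t) = -18. Die Ableitung von dem Ruck ergibt den Snap: s(t) = 0. Aus der Gleichung für den Snap s(t) = 0, setzen wir t = 3 ein und erhalten s = 0.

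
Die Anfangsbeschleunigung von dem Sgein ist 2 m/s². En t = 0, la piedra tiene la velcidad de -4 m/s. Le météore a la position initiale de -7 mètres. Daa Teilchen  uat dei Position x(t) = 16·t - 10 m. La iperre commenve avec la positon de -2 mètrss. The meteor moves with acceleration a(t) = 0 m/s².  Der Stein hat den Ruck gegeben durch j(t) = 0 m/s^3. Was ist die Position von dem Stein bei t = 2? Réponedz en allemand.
Wir müssen unsere Gleichung für den Ruck j(t) = 0 3-mal integrieren. Durch Integration von dem Ruck und Verwendung der Anfangsbedingung a(0) = 2, erhalten wir a(t) = 2. Mit ∫a(t)dt und Anwendung von v(0) = -4, finden wir v(t) = 2·t - 4. Das Integral von der Geschwindigkeit ist die Position. Mit x(0) = -2 erhalten wir x(t) = t^2 - 4·t - 2. Aus der Gleichung für die Position x(t) = t^2 - 4·t - 2, setzen wir t = 2 ein und erhalten x = -6.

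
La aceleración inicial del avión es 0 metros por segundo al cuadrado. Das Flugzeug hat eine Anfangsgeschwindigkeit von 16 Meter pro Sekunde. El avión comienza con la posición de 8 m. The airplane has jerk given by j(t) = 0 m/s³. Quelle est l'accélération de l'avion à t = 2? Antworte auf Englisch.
To solve this, we need to take 1 antiderivative of our jerk equation j(t) = 0. Integrating jerk and using the initial condition a(0) = 0, we get a(t) = 0. Using a(t) = 0 and substituting t = 2, we find a = 0.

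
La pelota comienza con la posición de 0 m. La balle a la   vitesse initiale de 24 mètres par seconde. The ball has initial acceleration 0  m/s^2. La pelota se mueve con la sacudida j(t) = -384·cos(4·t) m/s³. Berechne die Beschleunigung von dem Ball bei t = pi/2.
Wir müssen unsere Gleichung für den Ruck j(t) = -384·cos(4·t) 1-mal integrieren. Das Integral von dem Ruck ist die Beschleunigung. Mit a(0) = 0 erhalten wir a(t) = -96·sin(4·t). Aus der Gleichung für die Beschleunigung a(t) = -96·sin(4·t), setzen wir t = pi/2 ein und erhalten a = 0.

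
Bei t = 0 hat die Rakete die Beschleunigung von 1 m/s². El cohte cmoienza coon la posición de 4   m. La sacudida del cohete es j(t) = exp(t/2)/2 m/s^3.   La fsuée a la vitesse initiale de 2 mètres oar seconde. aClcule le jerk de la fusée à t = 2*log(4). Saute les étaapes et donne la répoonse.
À t = 2*log(4), j = 2.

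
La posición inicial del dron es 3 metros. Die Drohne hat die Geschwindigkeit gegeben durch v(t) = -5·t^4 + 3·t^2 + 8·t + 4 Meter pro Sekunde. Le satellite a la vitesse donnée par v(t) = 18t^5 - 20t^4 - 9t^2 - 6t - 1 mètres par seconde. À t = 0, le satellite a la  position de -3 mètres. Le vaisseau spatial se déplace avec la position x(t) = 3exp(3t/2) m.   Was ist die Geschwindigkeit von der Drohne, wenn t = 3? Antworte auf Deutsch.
Mit v(t) = -5·t^4 + 3·t^2 + 8·t + 4 und Einsetzen von t = 3, finden wir v = -350.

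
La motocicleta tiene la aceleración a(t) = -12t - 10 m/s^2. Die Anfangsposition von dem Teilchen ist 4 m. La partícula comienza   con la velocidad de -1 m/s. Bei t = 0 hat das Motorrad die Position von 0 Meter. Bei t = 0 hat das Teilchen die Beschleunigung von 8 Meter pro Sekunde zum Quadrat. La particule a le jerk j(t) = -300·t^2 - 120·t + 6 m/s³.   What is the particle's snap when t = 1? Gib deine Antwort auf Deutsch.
Wir müssen unsere Gleichung für den Ruck j(t) = -300·t^2 - 120·t + 6 1-mal ableiten. Durch Ableiten von dem Ruck erhalten wir den Snap: s(t) = -600·t - 120. Aus der Gleichung für den Snap s(t) = -600·t - 120, setzen wir t = 1 ein und erhalten s = -720.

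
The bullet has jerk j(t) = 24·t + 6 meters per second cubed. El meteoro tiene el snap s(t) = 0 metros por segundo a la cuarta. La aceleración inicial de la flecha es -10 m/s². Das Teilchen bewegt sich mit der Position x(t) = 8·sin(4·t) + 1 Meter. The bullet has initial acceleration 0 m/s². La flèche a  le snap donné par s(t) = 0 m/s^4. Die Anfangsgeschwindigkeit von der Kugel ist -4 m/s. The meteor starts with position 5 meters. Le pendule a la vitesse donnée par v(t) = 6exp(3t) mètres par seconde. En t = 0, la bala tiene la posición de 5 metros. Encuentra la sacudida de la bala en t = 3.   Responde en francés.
Nous avons le jerk j(t) = 24·t + 6. En substituant t = 3: j(3) = 78.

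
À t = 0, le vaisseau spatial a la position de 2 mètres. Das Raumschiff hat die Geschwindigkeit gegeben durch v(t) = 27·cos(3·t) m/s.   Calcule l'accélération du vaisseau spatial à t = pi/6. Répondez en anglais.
Starting from velocity v(t) = 27·cos(3·t), we take 1 derivative. Taking d/dt of v(t), we find a(t) = -81·sin(3·t). Using a(t) = -81·sin(3·t) and substituting t = pi/6, we find a = -81.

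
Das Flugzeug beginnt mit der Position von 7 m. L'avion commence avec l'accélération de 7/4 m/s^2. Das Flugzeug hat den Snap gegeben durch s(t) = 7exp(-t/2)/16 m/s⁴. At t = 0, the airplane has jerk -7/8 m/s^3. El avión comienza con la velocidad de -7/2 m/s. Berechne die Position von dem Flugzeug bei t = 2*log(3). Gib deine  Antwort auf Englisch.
To solve this, we need to take 4 antiderivatives of our snap equation s(t) = 7·exp(-t/2)/16. Finding the antiderivative of s(t) and using j(0) = -7/8: j(t) = -7·exp(-t/2)/8. The antiderivative of jerk, with a(0) = 7/4, gives acceleration: a(t) = 7·exp(-t/2)/4. The antiderivative of acceleration, with v(0) = -7/2, gives velocity: v(t) = -7·exp(-t/2)/2. Finding the antiderivative of v(t) and using x(0) = 7: x(t) = 7·exp(-t/2). We have position x(t) = 7·exp(-t/2). Substituting t = 2*log(3): x(2*log(3)) = 7/3.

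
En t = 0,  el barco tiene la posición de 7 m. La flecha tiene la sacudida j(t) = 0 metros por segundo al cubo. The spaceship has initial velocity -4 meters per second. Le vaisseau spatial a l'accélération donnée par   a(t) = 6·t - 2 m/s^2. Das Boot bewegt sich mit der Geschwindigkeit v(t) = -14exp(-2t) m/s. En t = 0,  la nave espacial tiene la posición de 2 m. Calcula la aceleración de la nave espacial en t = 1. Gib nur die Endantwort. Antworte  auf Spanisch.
a(1) = 4.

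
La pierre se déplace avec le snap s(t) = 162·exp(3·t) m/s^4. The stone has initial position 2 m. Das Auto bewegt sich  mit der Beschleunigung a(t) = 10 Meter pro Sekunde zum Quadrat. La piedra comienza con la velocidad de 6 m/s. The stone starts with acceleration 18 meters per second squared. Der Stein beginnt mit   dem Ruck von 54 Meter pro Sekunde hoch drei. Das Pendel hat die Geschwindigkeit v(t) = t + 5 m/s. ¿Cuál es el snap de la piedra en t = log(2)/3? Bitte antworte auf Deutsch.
Aus der Gleichung für den Snap s(t) = 162·exp(3·t), setzen wir t = log(2)/3 ein und erhalten s = 324.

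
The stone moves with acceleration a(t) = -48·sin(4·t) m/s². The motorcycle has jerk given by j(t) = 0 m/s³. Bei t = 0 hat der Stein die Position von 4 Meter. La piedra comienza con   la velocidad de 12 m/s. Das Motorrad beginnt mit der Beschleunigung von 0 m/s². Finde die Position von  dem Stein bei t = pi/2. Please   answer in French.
En partant de l'accélération a(t) = -48·sin(4·t), nous prenons 2 intégrales. En intégrant l'accélération et en utilisant la condition initiale v(0) = 12, nous obtenons v(t) = 12·cos(4·t). En intégrant la vitesse et en utilisant la condition initiale x(0) = 4, nous obtenons x(t) = 3·sin(4·t) + 4. Nous avons la position x(t) = 3·sin(4·t) + 4. En substituant t = pi/2: x(pi/2) = 4.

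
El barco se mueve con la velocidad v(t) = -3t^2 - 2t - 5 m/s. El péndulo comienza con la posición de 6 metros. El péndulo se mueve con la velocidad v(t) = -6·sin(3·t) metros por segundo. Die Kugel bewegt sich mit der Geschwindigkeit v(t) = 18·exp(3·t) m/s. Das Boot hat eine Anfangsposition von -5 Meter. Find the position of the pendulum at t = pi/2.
To find the answer, we compute 1 integral of v(t) = -6·sin(3·t). Finding the antiderivative of v(t) and using x(0) = 6: x(t) = 2·cos(3·t) + 4. Using x(t) = 2·cos(3·t) + 4 and substituting t = pi/2, we find x = 4.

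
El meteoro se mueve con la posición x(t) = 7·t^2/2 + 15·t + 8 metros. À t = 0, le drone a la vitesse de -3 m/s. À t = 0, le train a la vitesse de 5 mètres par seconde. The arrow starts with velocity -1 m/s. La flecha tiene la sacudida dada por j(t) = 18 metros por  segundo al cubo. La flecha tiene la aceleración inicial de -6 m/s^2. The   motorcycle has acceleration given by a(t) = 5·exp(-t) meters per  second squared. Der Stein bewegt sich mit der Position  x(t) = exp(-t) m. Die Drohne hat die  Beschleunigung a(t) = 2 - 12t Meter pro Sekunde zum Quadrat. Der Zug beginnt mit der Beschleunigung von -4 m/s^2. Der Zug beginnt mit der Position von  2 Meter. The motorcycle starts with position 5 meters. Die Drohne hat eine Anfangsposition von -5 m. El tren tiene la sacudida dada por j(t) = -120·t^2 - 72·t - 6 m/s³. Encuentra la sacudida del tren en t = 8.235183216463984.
Usando j(t) = -120·t^2 - 72·t - 6 y sustituyendo t = 8.235183216463984, encontramos j = -8737.12230463302.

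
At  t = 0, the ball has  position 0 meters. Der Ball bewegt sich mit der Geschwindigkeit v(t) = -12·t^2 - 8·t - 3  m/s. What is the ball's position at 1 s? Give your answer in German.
Ausgehend von der Geschwindigkeit v(t) = -12·t^2 - 8·t - 3, nehmen wir 1 Integral. Durch Integration von der Geschwindigkeit und Verwendung der Anfangsbedingung x(0) = 0, erhalten wir x(t) = -4·t^3 - 4·t^2 - 3·t. Aus der Gleichung für die Position x(t) = -4·t^3 - 4·t^2 - 3·t, setzen wir t = 1 ein und erhalten x = -11.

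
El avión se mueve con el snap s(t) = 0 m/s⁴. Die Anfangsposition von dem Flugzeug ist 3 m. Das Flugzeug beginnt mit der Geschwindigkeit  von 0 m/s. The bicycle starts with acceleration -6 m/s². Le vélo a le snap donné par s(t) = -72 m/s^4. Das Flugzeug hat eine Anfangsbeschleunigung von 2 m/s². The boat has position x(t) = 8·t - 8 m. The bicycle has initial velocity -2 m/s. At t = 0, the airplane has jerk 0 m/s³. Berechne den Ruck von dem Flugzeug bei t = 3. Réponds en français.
En partant du snap s(t) = 0, nous prenons 1 intégrale. En prenant ∫s(t)dt et en appliquant j(0) = 0, nous trouvons j(t) = 0. De l'équation du jerk j(t) = 0, nous substituons t = 3 pour obtenir j = 0.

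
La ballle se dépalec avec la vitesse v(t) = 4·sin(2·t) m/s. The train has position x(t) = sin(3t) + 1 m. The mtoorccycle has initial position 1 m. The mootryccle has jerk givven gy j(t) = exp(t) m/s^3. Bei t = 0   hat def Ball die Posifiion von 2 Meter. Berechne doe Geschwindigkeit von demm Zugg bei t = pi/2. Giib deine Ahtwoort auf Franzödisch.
En partant de la position x(t) = sin(3·t) + 1, nous prenons 1 dérivée. La dérivée de la position donne la vitesse: v(t) = 3·cos(3·t). En utilisant v(t) = 3·cos(3·t) et en substituant t = pi/2, nous trouvons v = 0.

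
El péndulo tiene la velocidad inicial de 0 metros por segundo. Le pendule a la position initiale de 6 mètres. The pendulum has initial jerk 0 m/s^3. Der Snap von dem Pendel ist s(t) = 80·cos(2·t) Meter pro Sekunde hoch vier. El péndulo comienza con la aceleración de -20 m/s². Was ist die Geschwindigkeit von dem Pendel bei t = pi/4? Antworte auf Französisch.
Nous devons trouver l'intégrale de notre équation du snap s(t) = 80·cos(2·t) 3 fois. La primitive du snap est le jerk. En utilisant j(0) = 0, nous obtenons j(t) = 40·sin(2·t). L'intégrale du jerk est l'accélération. En utilisant a(0) = -20, nous obtenons a(t) = -20·cos(2·t). La primitive de l'accélération est la vitesse. En utilisant v(0) = 0, nous obtenons v(t) = -10·sin(2·t). De l'équation de la vitesse v(t) = -10·sin(2·t), nous substituons t = pi/4 pour obtenir v = -10.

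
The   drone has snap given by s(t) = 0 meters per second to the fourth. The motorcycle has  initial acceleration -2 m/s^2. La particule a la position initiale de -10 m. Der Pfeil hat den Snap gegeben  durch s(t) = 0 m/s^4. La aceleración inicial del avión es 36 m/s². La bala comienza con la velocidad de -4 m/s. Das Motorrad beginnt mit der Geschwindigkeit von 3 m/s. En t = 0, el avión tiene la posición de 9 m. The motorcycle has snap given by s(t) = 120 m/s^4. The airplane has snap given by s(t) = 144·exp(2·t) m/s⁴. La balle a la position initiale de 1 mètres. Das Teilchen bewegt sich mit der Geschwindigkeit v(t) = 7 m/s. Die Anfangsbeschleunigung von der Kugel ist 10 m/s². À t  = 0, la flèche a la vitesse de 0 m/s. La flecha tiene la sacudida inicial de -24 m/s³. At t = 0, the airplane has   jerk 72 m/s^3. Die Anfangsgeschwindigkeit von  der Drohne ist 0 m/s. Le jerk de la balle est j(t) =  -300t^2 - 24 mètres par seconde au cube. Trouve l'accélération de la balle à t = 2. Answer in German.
Wir müssen die Stammfunktion unserer Gleichung für den Ruck j(t) = -300·t^2 - 24 1-mal finden. Die Stammfunktion von dem Ruck, mit a(0) = 10, ergibt die Beschleunigung: a(t) = -100·t^3 - 24·t + 10. Mit a(t) = -100·t^3 - 24·t + 10 und Einsetzen von t = 2, finden wir a = -838.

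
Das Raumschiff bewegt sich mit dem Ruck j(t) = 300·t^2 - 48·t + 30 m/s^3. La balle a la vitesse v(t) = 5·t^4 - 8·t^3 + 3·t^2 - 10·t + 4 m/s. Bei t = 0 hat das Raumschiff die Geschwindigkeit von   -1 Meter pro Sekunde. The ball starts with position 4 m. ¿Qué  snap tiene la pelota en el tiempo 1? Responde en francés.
En partant de la vitesse v(t) = 5·t^4 - 8·t^3 + 3·t^2 - 10·t + 4, nous prenons 3 dérivées. En prenant d/dt de v(t), nous trouvons a(t) = 20·t^3 - 24·t^2 + 6·t - 10. En prenant d/dt de a(t), nous trouvons j(t) = 60·t^2 - 48·t + 6. En prenant d/dt de j(t), nous trouvons s(t) = 120·t - 48. De l'équation du snap s(t) = 120·t - 48, nous substituons t = 1 pour obtenir s = 72.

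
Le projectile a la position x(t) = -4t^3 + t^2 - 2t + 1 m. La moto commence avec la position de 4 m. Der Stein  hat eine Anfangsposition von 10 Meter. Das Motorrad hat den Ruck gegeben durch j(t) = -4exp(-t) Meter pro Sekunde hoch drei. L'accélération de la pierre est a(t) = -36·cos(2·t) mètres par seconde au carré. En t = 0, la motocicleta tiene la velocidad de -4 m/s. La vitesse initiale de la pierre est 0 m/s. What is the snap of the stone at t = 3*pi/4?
To solve this, we need to take 2 derivatives of our acceleration equation a(t) = -36·cos(2·t). The derivative of acceleration gives jerk: j(t) = 72·sin(2·t). Taking d/dt of j(t), we find s(t) = 144·cos(2·t). From the given snap equation s(t) = 144·cos(2·t), we substitute t = 3*pi/4 to get s = 0.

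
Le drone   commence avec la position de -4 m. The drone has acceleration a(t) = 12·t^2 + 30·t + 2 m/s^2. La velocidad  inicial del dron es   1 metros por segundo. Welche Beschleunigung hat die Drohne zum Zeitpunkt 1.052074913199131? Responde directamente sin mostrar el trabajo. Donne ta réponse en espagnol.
a(1.052074913199131) = 46.8445868717694.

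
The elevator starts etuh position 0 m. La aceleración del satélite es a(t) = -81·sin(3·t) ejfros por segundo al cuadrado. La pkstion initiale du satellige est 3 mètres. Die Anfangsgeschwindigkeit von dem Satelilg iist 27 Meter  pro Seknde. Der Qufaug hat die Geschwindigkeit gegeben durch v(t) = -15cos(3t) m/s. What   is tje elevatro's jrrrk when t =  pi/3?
Starting from velocity v(t) = -15·cos(3·t), we take 2 derivatives. Taking d/dt of v(t), we find a(t) = 45·sin(3·t). Differentiating acceleration, we get jerk: j(t) = 135·cos(3·t). We have jerk j(t) = 135·cos(3·t). Substituting t = pi/3: j(pi/3) = -135.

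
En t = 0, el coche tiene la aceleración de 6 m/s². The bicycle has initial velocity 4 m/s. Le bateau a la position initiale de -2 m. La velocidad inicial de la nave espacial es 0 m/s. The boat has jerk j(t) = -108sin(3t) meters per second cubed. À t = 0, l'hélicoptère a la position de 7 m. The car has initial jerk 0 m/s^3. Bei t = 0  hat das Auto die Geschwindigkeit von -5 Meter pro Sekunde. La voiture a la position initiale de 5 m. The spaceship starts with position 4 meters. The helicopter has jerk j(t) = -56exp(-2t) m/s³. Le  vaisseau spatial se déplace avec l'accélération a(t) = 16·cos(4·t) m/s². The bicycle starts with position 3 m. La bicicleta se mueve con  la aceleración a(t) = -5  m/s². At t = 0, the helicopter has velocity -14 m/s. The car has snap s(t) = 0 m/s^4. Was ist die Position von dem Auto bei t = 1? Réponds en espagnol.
Debemos encontrar la integral de nuestra ecuación del snap s(t) = 0 4 veces. Integrando el snap y usando la condición inicial j(0) = 0, obtenemos j(t) = 0. La integral de la sacudida es la aceleración. Usando a(0) = 6, obtenemos a(t) = 6. Integrando la aceleración y usando la condición inicial v(0) = -5, obtenemos v(t) = 6·t - 5. Integrando la velocidad y usando la condición inicial x(0) = 5, obtenemos x(t) = 3·t^2 - 5·t + 5. De la ecuación de la posición x(t) = 3·t^2 - 5·t + 5, sustituimos t = 1 para obtener x = 3.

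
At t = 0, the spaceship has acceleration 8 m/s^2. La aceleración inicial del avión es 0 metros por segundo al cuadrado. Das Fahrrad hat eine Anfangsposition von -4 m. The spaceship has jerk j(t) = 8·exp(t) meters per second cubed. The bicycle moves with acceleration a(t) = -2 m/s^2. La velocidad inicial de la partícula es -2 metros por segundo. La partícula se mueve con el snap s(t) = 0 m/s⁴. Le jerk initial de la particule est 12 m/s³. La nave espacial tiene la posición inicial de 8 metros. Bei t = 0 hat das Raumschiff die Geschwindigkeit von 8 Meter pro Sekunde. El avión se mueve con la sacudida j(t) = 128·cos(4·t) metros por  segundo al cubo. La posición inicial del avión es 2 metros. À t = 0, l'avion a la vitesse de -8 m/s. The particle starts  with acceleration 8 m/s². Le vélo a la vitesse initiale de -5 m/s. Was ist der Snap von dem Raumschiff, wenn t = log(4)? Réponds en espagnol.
Para resolver esto, necesitamos tomar 1 derivada de nuestra ecuación de la sacudida j(t) = 8·exp(t). Tomando d/dt de j(t), encontramos s(t) = 8·exp(t). Usando s(t) = 8·exp(t) y sustituyendo t = log(4), encontramos s = 32.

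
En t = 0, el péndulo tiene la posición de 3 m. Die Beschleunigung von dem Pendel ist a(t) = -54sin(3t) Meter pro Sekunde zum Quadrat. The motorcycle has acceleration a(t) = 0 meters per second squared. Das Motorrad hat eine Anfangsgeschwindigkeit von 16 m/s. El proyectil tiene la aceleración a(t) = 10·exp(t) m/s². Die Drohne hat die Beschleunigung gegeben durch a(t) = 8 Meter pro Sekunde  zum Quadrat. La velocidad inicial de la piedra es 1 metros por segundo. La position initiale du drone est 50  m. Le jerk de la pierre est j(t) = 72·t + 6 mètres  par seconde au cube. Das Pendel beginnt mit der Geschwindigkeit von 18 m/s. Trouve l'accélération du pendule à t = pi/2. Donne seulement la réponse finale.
L'accélération à t = pi/2 est a = 54.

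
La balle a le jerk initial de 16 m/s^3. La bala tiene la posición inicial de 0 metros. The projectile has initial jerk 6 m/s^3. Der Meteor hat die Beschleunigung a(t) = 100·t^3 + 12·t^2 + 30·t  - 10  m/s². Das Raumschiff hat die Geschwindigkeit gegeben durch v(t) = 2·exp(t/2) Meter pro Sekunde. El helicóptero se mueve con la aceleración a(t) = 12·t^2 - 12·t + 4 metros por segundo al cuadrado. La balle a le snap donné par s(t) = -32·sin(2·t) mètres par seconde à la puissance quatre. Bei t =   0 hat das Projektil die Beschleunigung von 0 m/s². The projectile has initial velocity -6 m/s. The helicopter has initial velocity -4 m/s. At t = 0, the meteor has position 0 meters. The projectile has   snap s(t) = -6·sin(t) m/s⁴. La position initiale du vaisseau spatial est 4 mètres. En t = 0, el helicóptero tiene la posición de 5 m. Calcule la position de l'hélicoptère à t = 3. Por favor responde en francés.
Pour résoudre ceci, nous devons prendre 2 intégrales de notre équation de l'accélération a(t) = 12·t^2 - 12·t + 4. La primitive de l'accélération, avec v(0) = -4, donne la vitesse: v(t) = 4·t^3 - 6·t^2 + 4·t - 4. L'intégrale de la vitesse, avec x(0) = 5, donne la position: x(t) = t^4 - 2·t^3 + 2·t^2 - 4·t + 5. Nous avons la position x(t) = t^4 - 2·t^3 + 2·t^2 - 4·t + 5. En substituant t = 3: x(3) = 38.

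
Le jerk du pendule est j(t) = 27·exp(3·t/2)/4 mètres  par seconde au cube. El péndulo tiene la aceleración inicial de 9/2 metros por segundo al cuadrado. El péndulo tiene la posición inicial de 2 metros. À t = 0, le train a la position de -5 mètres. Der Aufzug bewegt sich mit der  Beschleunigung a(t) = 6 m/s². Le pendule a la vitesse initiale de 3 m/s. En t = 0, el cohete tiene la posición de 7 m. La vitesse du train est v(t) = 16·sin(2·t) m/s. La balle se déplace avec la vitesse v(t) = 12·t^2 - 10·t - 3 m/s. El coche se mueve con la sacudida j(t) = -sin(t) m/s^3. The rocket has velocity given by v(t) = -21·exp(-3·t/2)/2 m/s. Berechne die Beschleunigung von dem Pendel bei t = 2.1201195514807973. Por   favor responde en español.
Partiendo de la sacudida j(t) = 27·exp(3·t/2)/4, tomamos 1 antiderivada. La integral de la sacudida es la aceleración. Usando a(0) = 9/2, obtenemos a(t) = 9·exp(3·t/2)/2. Tenemos la aceleración a(t) = 9·exp(3·t/2)/2. Sustituyendo t = 2.1201195514807973: a(2.1201195514807973) = 108.229797793042.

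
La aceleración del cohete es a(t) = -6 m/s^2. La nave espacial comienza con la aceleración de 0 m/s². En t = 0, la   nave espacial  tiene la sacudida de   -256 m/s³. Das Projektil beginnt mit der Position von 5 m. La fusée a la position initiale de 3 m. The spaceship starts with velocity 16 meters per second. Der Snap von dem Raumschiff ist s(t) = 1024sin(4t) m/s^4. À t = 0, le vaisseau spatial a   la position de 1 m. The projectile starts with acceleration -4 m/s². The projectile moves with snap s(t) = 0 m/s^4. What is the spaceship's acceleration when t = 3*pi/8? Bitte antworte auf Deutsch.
Wir müssen unsere Gleichung für den Snap s(t) = 1024·sin(4·t) 2-mal integrieren. Mit ∫s(t)dt und Anwendung von j(0) = -256, finden wir j(t) = -256·cos(4·t). Durch Integration von dem Ruck und Verwendung der Anfangsbedingung a(0) = 0, erhalten wir a(t) = -64·sin(4·t). Wir haben die Beschleunigung a(t) = -64·sin(4·t). Durch Einsetzen von t = 3*pi/8: a(3*pi/8) = 64.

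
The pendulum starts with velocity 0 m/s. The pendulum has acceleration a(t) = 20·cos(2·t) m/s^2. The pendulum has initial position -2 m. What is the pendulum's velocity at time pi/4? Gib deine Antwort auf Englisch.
We must find the integral of our acceleration equation a(t) = 20·cos(2·t) 1 time. Taking ∫a(t)dt and applying v(0) = 0, we find v(t) = 10·sin(2·t). We have velocity v(t) = 10·sin(2·t). Substituting t = pi/4: v(pi/4) = 10.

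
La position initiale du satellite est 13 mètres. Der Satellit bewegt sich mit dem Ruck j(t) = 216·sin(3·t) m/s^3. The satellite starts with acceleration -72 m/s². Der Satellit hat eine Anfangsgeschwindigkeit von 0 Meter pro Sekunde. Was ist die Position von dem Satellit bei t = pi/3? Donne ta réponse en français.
Pour résoudre ceci, nous devons prendre 3 intégrales de notre équation du jerk j(t) = 216·sin(3·t). En prenant ∫j(t)dt et en appliquant a(0) = -72, nous trouvons a(t) = -72·cos(3·t). En intégrant l'accélération et en utilisant la condition initiale v(0) = 0, nous obtenons v(t) = -24·sin(3·t). La primitive de la vitesse, avec x(0) = 13, donne la position: x(t) = 8·cos(3·t) + 5. Nous avons la position x(t) = 8·cos(3·t) + 5. En substituant t = pi/3: x(pi/3) = -3.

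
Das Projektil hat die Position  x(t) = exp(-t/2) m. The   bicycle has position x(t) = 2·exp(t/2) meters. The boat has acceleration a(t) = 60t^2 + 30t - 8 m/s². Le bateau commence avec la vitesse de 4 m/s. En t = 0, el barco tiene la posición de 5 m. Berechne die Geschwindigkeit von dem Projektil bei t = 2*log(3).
Ausgehend von der Position x(t) = exp(-t/2), nehmen wir 1 Ableitung. Die Ableitung von der Position ergibt die Geschwindigkeit: v(t) = -exp(-t/2)/2. Wir haben die Geschwindigkeit v(t) = -exp(-t/2)/2. Durch Einsetzen von t = 2*log(3): v(2*log(3)) = -1/6.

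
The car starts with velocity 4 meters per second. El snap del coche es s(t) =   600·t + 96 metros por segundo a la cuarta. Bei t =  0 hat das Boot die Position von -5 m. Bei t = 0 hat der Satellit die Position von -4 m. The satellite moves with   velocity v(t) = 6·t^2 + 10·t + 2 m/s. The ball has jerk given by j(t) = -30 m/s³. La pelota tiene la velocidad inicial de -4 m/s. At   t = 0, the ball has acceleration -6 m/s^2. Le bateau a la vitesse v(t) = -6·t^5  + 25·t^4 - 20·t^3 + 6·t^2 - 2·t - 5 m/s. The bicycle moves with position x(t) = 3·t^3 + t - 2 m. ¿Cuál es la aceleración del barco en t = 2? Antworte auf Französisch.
Nous devons dériver notre équation de la vitesse v(t) = -6·t^5 + 25·t^4 - 20·t^3 + 6·t^2 - 2·t - 5 1 fois. En prenant d/dt de v(t), nous trouvons a(t) = -30·t^4 + 100·t^3 - 60·t^2 + 12·t - 2. En utilisant a(t) = -30·t^4 + 100·t^3 - 60·t^2 + 12·t - 2 et en substituant t = 2, nous trouvons a = 102.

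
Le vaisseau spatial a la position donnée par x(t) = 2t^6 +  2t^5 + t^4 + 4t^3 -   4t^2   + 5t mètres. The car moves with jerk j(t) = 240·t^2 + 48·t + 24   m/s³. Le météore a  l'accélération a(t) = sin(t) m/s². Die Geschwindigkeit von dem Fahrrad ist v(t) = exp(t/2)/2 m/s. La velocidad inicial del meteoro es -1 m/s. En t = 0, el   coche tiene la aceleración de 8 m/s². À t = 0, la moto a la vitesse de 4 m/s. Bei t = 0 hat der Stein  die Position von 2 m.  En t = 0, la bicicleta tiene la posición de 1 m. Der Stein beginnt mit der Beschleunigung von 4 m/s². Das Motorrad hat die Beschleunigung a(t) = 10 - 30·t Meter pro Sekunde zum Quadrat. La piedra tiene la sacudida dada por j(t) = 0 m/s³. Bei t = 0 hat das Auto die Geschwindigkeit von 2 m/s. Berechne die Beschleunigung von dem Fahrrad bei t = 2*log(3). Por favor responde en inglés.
Starting from velocity v(t) = exp(t/2)/2, we take 1 derivative. Taking d/dt of v(t), we find a(t) = exp(t/2)/4. We have acceleration a(t) = exp(t/2)/4. Substituting t = 2*log(3): a(2*log(3)) = 3/4.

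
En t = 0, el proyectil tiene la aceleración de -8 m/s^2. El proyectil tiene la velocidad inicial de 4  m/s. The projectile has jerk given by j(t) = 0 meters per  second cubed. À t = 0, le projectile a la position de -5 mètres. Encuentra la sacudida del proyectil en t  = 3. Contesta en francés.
De l'équation du jerk j(t) = 0, nous substituons t = 3 pour obtenir j = 0.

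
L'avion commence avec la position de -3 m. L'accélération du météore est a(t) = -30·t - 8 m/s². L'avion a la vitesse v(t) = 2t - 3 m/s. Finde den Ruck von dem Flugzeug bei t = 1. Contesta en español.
Partiendo de la velocidad v(t) = 2·t - 3, tomamos 2 derivadas. Tomando d/dt de v(t), encontramos a(t) = 2. La derivada de la aceleración da la sacudida: j(t) = 0. Tenemos la sacudida j(t) = 0. Sustituyendo t = 1: j(1) = 0.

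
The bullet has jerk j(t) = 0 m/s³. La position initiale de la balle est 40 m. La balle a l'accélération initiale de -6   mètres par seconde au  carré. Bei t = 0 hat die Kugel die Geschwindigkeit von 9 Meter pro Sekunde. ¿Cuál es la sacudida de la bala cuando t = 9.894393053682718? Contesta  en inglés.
From the given jerk equation j(t) = 0, we substitute t = 9.894393053682718 to get j = 0.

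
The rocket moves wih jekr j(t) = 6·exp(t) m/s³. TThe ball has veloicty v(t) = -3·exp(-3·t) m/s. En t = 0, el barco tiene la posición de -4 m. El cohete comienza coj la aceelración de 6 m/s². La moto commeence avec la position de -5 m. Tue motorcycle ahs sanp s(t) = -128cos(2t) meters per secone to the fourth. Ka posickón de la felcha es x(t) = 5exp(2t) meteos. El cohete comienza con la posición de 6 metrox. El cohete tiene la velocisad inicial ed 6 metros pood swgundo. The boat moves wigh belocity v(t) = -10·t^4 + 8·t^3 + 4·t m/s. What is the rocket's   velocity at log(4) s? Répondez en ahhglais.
We must find the integral of our jerk equation j(t) = 6·exp(t) 2 times. Integrating jerk and using the initial condition a(0) = 6, we get a(t) = 6·exp(t). The antiderivative of acceleration, with v(0) = 6, gives velocity: v(t) = 6·exp(t). Using v(t) = 6·exp(t) and substituting t = log(4), we find v = 24.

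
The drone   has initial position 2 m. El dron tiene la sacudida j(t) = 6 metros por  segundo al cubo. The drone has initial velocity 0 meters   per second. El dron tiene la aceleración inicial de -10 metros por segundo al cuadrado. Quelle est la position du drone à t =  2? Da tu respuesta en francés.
Nous devons trouver l'intégrale de notre équation du jerk j(t) = 6 3 fois. La primitive du jerk est l'accélération. En utilisant a(0) = -10, nous obtenons a(t) = 6·t - 10. En prenant ∫a(t)dt et en appliquant v(0) = 0, nous trouvons v(t) = t·(3·t - 10). La primitive de la vitesse est la position. En utilisant x(0) = 2, nous obtenons x(t) = t^3 - 5·t^2 + 2. De l'équation de la position x(t) = t^3 - 5·t^2 + 2, nous substituons t = 2 pour obtenir x = -10.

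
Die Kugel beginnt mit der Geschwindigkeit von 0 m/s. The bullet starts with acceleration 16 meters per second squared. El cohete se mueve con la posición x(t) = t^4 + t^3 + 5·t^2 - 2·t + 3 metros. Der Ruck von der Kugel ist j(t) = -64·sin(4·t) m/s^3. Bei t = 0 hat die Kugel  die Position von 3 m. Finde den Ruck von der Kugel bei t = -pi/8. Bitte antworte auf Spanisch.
Tenemos la sacudida j(t) = -64·sin(4·t). Sustituyendo t = -pi/8: j(-pi/8) = 64.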